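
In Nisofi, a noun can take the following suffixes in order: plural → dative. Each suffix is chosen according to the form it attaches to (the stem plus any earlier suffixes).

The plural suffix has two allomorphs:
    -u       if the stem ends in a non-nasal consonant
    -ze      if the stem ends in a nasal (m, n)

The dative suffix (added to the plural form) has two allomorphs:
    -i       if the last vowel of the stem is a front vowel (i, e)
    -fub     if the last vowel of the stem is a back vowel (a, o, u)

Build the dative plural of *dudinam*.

Since the final consonant of *dudinam* is /m/ (a nasal), it takes -ze, giving *dudinamze*.
Since the last vowel of the plural form *dudinamze* is /e/ (a front vowel), it takes -i, giving *dudinamzei*.

dudinamzei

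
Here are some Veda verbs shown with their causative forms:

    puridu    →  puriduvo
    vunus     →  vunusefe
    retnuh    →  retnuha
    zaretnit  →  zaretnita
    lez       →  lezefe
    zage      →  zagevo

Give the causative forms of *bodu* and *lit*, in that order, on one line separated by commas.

The alternation tracks the final sound of the stem — -efe when the stem ends in a sibilant (*vunus*, *lez*); -a when the stem ends in a non-sibilant consonant (*retnuh*, *zaretnit*); -vo when the stem ends in a vowel (*puridu*, *zage*).
*bodu* — final sound /u/ (a vowel) → -vo → *boduvo*.
Since the final sound of *lit* is /t/ (a non-sibilant consonant), it takes -a, giving *lita*.

boduvo, lita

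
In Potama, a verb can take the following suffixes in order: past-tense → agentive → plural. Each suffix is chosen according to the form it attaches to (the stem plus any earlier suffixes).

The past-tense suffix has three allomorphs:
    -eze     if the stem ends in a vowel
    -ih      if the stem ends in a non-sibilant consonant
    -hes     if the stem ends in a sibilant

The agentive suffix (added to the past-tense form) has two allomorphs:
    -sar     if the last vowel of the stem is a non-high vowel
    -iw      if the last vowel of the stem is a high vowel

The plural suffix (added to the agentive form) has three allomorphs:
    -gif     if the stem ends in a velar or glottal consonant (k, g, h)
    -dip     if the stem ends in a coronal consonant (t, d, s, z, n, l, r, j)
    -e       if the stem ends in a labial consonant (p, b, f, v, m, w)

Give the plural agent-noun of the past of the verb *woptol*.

woptolihiwe

Since the final sound of *woptol* is /l/ (a non-sibilant consonant), it takes -ih, giving *woptolih*.
The past-tense form *woptolih*: last vowel = /i/, a high vowel → -iw → *woptolihiw*.
The final consonant of the agentive form *woptolihiw* is /w/, which is labial, so the plural suffix is -e, giving *woptolihiwe*.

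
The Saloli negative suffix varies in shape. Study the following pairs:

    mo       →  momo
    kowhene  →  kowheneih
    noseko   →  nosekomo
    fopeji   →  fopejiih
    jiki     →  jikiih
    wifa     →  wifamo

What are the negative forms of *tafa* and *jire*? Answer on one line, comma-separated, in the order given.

The pattern is front/back vowel harmony: -ih when the last vowel of the stem is a front vowel (*kowhene*, *fopeji*, *jiki*); -mo when the last vowel of the stem is a back vowel (*mo*, *noseko*, *wifa*).
*tafa* — last vowel /a/ (a back vowel) → -mo → *tafamo*.
Since the last vowel of *jire* is /e/ (a front vowel), it takes -ih, giving *jireih*.

tafamo, jireih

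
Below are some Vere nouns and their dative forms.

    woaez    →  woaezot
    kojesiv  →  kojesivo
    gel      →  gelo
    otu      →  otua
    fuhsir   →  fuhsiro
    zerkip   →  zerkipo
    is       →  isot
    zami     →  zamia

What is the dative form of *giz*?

gizot

The pattern is sibilance of the final sound: -ot when the stem ends in a sibilant (*woaez*, *is*); -o when the stem ends in a non-sibilant consonant (*kojesiv*, *gel*, *fuhsir*, *zerkip*); -a when the stem ends in a vowel (*otu*, *zami*).
*giz* — final sound /z/ (a sibilant) → -ot → *gizot*.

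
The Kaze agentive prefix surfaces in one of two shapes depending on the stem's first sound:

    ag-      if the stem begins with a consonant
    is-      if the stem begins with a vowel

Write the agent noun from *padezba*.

agpadezba

*padezba* — first sound /p/ (a consonant) → ag- → *agpadezba*.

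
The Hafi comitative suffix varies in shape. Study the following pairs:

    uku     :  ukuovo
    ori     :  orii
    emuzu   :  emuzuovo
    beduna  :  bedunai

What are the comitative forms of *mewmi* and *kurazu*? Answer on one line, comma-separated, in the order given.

The suffix is conditioned by the last vowel: -ovo when the last vowel of the stem is a rounded vowel (*uku*, *emuzu*); -i when the last vowel of the stem is an unrounded vowel (*ori*, *beduna*).
Since the last vowel of *mewmi* is /i/ (an unrounded vowel), it takes -i, giving *mewmii*.
The last vowel of *kurazu* is /u/, which is a rounded vowel, so the suffix is -ovo, giving *kurazuovo*.

mewmii, kurazuovo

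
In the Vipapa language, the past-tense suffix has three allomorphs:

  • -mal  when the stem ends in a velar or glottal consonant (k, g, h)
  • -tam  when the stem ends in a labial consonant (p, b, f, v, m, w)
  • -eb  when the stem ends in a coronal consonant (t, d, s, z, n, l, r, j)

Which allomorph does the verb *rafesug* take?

*rafesug* — final consonant /g/ (velar/glottal) → -mal.

-mal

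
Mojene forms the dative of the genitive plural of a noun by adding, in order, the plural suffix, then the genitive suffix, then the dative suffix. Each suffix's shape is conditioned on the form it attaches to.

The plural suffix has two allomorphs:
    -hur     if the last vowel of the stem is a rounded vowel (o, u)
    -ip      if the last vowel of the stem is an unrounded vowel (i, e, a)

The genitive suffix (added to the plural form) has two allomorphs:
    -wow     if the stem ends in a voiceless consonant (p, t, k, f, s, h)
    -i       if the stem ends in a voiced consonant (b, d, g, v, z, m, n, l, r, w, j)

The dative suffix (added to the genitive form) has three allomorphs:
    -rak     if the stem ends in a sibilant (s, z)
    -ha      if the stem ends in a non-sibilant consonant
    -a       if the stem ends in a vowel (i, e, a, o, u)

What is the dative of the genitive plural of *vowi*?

vowiipwowha

*vowi* — last vowel /i/ (an unrounded vowel) → -ip → *vowiip*.
The plural form *vowiip* — final consonant /p/ (voiceless) → -wow → *vowiipwow*.
The genitive form *vowiipwow* — final sound /w/ (a non-sibilant consonant) → -ha → *vowiipwowha*.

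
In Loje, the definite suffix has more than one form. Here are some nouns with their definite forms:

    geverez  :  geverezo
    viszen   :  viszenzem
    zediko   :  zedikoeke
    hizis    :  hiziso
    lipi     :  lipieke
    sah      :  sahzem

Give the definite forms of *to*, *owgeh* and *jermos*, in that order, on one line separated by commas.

The pattern is sibilance of the final sound: -o when the stem ends in a sibilant (*geverez*, *hizis*); -zem when the stem ends in a non-sibilant consonant (*viszen*, *sah*); -eke when the stem ends in a vowel (*zediko*, *lipi*).
*to*: final sound = /o/, a vowel → -eke → *toeke*.
*owgeh*: final sound = /h/, a non-sibilant consonant → -zem → *owgehzem*.
The final sound of *jermos* is /s/, which is a sibilant, so the suffix is -o, giving *jermoso*.

toeke, owgehzem, jermoso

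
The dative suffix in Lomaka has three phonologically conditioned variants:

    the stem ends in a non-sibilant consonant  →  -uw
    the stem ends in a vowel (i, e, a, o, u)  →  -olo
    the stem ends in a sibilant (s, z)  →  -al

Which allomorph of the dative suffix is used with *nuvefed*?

-uw

Since the final sound of *nuvefed* is /d/ (a non-sibilant consonant), it takes -uw.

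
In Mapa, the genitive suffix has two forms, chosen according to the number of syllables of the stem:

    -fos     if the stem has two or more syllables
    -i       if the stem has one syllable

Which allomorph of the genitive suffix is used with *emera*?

*emera* has 3 syllables, so the suffix is -fos.

-fos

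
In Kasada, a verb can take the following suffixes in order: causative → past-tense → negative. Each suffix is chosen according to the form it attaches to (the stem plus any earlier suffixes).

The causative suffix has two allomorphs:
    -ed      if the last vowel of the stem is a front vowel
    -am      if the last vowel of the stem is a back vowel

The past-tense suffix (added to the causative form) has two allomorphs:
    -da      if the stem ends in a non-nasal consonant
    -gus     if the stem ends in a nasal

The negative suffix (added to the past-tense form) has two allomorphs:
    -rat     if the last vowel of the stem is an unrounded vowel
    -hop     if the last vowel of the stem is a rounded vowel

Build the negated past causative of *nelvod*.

*nelvod*: last vowel = /o/, a back vowel → -am → *nelvodam*.
Since the final consonant of the causative form *nelvodam* is /m/ (a nasal), it takes -gus, giving *nelvodamgus*.
The past-tense form *nelvodamgus* — last vowel /u/ (a rounded vowel) → -hop → *nelvodamgushop*.

nelvodamgushop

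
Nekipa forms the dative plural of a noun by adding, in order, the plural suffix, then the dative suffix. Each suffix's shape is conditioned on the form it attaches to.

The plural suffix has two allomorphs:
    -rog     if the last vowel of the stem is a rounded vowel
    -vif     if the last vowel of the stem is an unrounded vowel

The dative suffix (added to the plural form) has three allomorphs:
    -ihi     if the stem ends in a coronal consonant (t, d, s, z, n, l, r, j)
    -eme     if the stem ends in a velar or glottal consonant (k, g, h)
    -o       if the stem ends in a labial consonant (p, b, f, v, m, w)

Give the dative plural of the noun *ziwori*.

ziworivifo

*ziwori* — last vowel /i/ (an unrounded vowel) → -vif → *ziworivif*.
The plural form *ziworivif*: final consonant = /f/, labial → -o → *ziworivifo*.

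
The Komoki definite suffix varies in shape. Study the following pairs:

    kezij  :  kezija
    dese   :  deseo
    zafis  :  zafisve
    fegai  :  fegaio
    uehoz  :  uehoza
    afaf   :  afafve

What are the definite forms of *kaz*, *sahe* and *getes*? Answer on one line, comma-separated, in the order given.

kaza, saheo, getesve

The pattern is voicing of the final sound: -ve when the stem ends in a voiceless consonant (*zafis*, *afaf*); -a when the stem ends in a voiced consonant (*kezij*, *uehoz*); -o when the stem ends in a vowel (*dese*, *fegai*).
The final sound of *kaz* is /z/, which is a voiced consonant, so the suffix is -a, giving *kaza*.
*sahe*: final sound = /e/, a vowel → -o → *saheo*.
*getes* — final sound /s/ (a voiceless consonant) → -ve → *getesve*.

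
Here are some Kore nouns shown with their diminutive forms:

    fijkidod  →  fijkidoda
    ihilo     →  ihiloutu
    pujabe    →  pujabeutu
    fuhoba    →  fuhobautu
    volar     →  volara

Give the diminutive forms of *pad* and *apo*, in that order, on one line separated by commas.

The pattern is consonant vs. vowel: -a when the stem ends in a consonant (*fijkidod*, *volar*); -utu when the stem ends in a vowel (*ihilo*, *pujabe*, *fuhoba*).
*pad* — final sound /d/ (a consonant) → -a → *pada*.
*apo* — final sound /o/ (a vowel) → -utu → *apoutu*.

pada, apoutu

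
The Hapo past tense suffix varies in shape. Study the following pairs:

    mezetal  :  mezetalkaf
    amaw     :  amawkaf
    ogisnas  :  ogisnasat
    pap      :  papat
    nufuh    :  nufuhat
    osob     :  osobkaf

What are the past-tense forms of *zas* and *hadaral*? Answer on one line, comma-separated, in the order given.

zasat, hadaralkaf

Looking at the final consonant of each stem: -at when the stem ends in a voiceless consonant (*ogisnas*, *pap*, *nufuh*); -kaf when the stem ends in a voiced consonant (*mezetal*, *amaw*, *osob*).
*zas* — final consonant /s/ (voiceless) → -at → *zasat*.
*hadaral*: final consonant = /l/, voiced → -kaf → *hadaralkaf*.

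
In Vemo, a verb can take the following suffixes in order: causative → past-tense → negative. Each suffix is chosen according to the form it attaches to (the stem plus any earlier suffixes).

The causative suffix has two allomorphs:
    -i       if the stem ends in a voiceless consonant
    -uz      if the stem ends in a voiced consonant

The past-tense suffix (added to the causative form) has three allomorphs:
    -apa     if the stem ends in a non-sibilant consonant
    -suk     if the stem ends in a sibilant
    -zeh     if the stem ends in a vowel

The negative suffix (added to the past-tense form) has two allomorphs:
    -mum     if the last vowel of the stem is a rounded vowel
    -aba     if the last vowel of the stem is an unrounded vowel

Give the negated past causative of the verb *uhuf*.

*uhuf* — final consonant /f/ (voiceless) → -i → *uhufi*.
The final sound of the causative form *uhufi* is /i/, which is a vowel, so the past-tense suffix is -zeh, giving *uhufizeh*.
The past-tense form *uhufizeh*: last vowel = /e/, an unrounded vowel → -aba → *uhufizehaba*.

uhufizehaba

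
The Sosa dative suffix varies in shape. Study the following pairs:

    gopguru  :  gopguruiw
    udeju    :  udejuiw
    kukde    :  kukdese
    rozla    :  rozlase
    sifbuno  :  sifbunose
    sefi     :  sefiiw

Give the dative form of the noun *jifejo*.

jifejose

Looking at the last vowel of each stem: -iw when the last vowel of the stem is a high vowel (*gopguru*, *udeju*, *sefi*); -se when the last vowel of the stem is a non-high vowel (*kukde*, *rozla*, *sifbuno*).
*jifejo* — last vowel /o/ (a non-high vowel) → -se → *jifejose*.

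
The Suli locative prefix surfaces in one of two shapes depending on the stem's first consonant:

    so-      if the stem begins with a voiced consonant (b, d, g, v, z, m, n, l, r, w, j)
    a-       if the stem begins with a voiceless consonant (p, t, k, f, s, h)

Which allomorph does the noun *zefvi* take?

so-

*zefvi* — first consonant /z/ (voiced) → so-.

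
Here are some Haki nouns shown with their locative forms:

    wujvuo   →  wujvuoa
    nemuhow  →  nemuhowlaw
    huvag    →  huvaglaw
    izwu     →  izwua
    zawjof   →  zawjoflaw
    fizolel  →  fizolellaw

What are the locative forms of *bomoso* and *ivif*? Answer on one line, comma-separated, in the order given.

The pattern is consonant vs. vowel: -law when the stem ends in a consonant (*nemuhow*, *huvag*, *zawjof*, *fizolel*); -a when the stem ends in a vowel (*wujvuo*, *izwu*).
*bomoso* — final sound /o/ (a vowel) → -a → *bomosoa*.
The final sound of *ivif* is /f/, which is a consonant, so the suffix is -law, giving *iviflaw*.

bomosoa, iviflaw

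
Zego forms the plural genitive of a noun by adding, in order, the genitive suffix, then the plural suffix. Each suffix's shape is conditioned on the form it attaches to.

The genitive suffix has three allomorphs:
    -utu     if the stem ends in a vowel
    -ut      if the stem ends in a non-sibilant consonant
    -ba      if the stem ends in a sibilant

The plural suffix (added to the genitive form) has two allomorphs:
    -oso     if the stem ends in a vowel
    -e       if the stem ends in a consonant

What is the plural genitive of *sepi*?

*sepi*: final sound = /i/, a vowel → -utu → *sepiutu*.
The genitive form *sepiutu*: final sound = /u/, a vowel → -oso → *sepiutuoso*.

sepiutuoso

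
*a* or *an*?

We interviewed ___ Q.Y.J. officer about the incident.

a

The indefinite article is chosen by the initial *sound* of the following word, not its spelling.
The initialism *Q.Y.J.* is read letter by letter; the first letter, Q, is pronounced /kjuː/, which begins with a consonant sound.
So the article is *a*: We interviewed a Q.Y.J. officer about the incident.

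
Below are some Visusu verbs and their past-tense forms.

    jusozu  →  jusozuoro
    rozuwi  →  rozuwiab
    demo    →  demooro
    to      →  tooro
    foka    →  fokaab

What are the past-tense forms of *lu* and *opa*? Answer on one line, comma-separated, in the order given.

Looking at the last vowel of each stem: -oro when the last vowel of the stem is a rounded vowel (*jusozu*, *demo*, *to*); -ab when the last vowel of the stem is an unrounded vowel (*rozuwi*, *foka*).
The last vowel of *lu* is /u/, which is a rounded vowel, so the suffix is -oro, giving *luoro*.
*opa* — last vowel /a/ (an unrounded vowel) → -ab → *opaab*.

luoro, opaab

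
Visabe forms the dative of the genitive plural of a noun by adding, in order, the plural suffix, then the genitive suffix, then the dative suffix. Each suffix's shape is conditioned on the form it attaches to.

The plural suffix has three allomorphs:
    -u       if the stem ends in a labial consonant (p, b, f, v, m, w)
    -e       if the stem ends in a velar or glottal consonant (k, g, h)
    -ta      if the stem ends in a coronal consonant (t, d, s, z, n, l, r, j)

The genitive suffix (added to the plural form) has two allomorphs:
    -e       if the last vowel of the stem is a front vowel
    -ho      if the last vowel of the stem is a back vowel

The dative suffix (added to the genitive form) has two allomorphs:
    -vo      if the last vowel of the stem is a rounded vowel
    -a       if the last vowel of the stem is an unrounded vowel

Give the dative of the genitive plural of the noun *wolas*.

*wolas*: final consonant = /s/, coronal → -ta → *wolasta*.
Since the last vowel of the plural form *wolasta* is /a/ (a back vowel), it takes -ho, giving *wolastaho*.
The genitive form *wolastaho*: last vowel = /o/, a rounded vowel → -vo → *wolastahovo*.

wolastahovo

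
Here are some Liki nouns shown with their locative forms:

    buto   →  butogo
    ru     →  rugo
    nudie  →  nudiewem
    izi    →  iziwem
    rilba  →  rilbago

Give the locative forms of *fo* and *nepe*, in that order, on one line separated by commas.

The suffix is conditioned by the last vowel: -wem when the last vowel of the stem is a front vowel (*nudie*, *izi*); -go when the last vowel of the stem is a back vowel (*buto*, *ru*, *rilba*).
Since the last vowel of *fo* is /o/ (a back vowel), it takes -go, giving *fogo*.
*nepe* — last vowel /e/ (a front vowel) → -wem → *nepewem*.

fogo, nepewem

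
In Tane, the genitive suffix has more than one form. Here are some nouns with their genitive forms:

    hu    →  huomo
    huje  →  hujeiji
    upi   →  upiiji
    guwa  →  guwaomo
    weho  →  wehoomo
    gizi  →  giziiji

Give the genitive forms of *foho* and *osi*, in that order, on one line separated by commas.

The alternation tracks the last vowel of the stem — -iji when the last vowel of the stem is a front vowel (*huje*, *upi*, *gizi*); -omo when the last vowel of the stem is a back vowel (*hu*, *guwa*, *weho*).
*foho* — last vowel /o/ (a back vowel) → -omo → *fohoomo*.
Since the last vowel of *osi* is /i/ (a front vowel), it takes -iji, giving *osiiji*.

fohoomo, osiiji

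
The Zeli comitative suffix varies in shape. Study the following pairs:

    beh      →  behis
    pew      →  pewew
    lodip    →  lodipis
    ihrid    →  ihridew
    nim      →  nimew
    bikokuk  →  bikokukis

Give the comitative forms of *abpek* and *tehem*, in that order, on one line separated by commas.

The alternation tracks the final consonant of the stem — -is when the stem ends in a voiceless consonant (*beh*, *lodip*, *bikokuk*); -ew when the stem ends in a voiced consonant (*pew*, *ihrid*, *nim*).
*abpek*: final consonant = /k/, voiceless → -is → *abpekis*.
Since the final consonant of *tehem* is /m/ (voiced), it takes -ew, giving *tehemew*.

abpekis, tehemew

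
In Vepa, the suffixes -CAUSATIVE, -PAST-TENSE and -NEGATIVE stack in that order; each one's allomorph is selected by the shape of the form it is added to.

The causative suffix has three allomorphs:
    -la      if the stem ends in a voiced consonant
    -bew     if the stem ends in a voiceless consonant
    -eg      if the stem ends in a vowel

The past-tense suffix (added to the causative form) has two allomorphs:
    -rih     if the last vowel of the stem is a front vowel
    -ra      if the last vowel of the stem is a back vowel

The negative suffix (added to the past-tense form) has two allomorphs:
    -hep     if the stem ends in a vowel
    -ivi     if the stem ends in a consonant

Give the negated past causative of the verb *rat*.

ratbewrihivi

Since the final sound of *rat* is /t/ (a voiceless consonant), it takes -bew, giving *ratbew*.
The last vowel of the causative form *ratbew* is /e/, which is a front vowel, so the past-tense suffix is -rih, giving *ratbewrih*.
The past-tense form *ratbewrih*: final sound = /h/, a consonant → -ivi → *ratbewrihivi*.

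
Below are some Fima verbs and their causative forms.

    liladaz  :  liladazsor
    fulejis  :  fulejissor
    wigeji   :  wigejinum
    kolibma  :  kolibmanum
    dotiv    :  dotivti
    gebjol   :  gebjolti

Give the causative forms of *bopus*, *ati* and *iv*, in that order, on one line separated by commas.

bopussor, atinum, ivti

The alternation tracks the final sound of the stem — -sor when the stem ends in a sibilant (*liladaz*, *fulejis*); -ti when the stem ends in a non-sibilant consonant (*dotiv*, *gebjol*); -num when the stem ends in a vowel (*wigeji*, *kolibma*).
Since the final sound of *bopus* is /s/ (a sibilant), it takes -sor, giving *bopussor*.
The final sound of *ati* is /i/, which is a vowel, so the suffix is -num, giving *atinum*.
The final sound of *iv* is /v/, which is a non-sibilant consonant, so the suffix is -ti, giving *ivti*.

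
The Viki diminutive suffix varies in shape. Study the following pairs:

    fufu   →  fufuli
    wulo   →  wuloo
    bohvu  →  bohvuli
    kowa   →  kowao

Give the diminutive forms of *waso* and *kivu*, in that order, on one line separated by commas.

The suffix is conditioned by the last vowel: -li when the last vowel of the stem is a high vowel (*fufu*, *bohvu*); -o when the last vowel of the stem is a non-high vowel (*wulo*, *kowa*).
*waso*: last vowel = /o/, a non-high vowel → -o → *wasoo*.
The last vowel of *kivu* is /u/, which is a high vowel, so the suffix is -li, giving *kivuli*.

wasoo, kivuli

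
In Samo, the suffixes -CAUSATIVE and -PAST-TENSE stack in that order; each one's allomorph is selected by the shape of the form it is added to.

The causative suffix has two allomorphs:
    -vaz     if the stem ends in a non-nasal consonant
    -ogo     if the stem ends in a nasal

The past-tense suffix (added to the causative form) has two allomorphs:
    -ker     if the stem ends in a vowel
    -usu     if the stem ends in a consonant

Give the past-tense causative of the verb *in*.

inogoker

Since the final consonant of *in* is /n/ (a nasal), it takes -ogo, giving *inogo*.
The final sound of the causative form *inogo* is /o/, which is a vowel, so the past-tense suffix is -ker, giving *inogoker*.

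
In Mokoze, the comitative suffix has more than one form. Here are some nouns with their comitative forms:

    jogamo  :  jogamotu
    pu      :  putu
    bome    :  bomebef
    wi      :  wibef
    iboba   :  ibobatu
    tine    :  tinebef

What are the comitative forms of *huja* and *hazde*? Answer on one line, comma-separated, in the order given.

hujatu, hazdebef

The suffix is conditioned by the last vowel: -bef when the last vowel of the stem is a front vowel (*bome*, *wi*, *tine*); -tu when the last vowel of the stem is a back vowel (*jogamo*, *pu*, *iboba*).
The last vowel of *huja* is /a/, which is a back vowel, so the suffix is -tu, giving *hujatu*.
Since the last vowel of *hazde* is /e/ (a front vowel), it takes -bef, giving *hazdebef*.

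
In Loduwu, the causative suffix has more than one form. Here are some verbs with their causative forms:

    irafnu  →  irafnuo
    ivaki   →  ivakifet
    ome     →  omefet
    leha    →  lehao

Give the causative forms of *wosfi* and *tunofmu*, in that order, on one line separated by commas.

The alternation tracks the last vowel of the stem — -fet when the last vowel of the stem is a front vowel (*ivaki*, *ome*); -o when the last vowel of the stem is a back vowel (*irafnu*, *leha*).
*wosfi*: last vowel = /i/, a front vowel → -fet → *wosfifet*.
*tunofmu* — last vowel /u/ (a back vowel) → -o → *tunofmuo*.

wosfifet, tunofmuo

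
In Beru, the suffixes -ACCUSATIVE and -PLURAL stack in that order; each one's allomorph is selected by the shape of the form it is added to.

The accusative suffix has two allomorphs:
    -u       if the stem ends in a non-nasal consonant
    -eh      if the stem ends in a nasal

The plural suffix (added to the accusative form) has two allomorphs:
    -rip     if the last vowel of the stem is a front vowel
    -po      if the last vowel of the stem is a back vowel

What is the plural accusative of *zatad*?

zatadupo

*zatad* — final consonant /d/ (non-nasal) → -u → *zatadu*.
The accusative form *zatadu* — last vowel /u/ (a back vowel) → -po → *zatadupo*.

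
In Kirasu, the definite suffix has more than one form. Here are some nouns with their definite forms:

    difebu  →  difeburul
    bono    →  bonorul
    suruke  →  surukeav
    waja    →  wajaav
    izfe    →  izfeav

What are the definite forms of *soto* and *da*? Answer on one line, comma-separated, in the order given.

sotorul, daav

Looking at the last vowel of each stem: -rul when the last vowel of the stem is a rounded vowel (*difebu*, *bono*); -av when the last vowel of the stem is an unrounded vowel (*suruke*, *waja*, *izfe*).
*soto* — last vowel /o/ (a rounded vowel) → -rul → *sotorul*.
The last vowel of *da* is /a/, which is an unrounded vowel, so the suffix is -av, giving *daav*.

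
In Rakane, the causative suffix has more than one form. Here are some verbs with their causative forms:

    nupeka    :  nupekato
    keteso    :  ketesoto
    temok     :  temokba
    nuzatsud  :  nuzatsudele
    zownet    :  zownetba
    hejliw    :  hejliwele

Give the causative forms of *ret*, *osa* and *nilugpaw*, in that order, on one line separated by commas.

retba, osato, nilugpawele

Looking at the final sound of each stem: -ba when the stem ends in a voiceless consonant (*temok*, *zownet*); -ele when the stem ends in a voiced consonant (*nuzatsud*, *hejliw*); -to when the stem ends in a vowel (*nupeka*, *keteso*).
*ret* — final sound /t/ (a voiceless consonant) → -ba → *retba*.
*osa* — final sound /a/ (a vowel) → -to → *osato*.
*nilugpaw* — final sound /w/ (a voiced consonant) → -ele → *nilugpawele*.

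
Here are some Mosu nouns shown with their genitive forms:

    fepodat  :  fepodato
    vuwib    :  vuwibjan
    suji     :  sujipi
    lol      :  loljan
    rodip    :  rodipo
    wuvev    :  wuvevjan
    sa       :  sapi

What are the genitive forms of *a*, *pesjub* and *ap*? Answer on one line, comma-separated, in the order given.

api, pesjubjan, apo

The suffix is conditioned by the final sound: -o when the stem ends in a voiceless consonant (*fepodat*, *rodip*); -jan when the stem ends in a voiced consonant (*vuwib*, *lol*, *wuvev*); -pi when the stem ends in a vowel (*suji*, *sa*).
Since the final sound of *a* is /a/ (a vowel), it takes -pi, giving *api*.
*pesjub* — final sound /b/ (a voiced consonant) → -jan → *pesjubjan*.
*ap* — final sound /p/ (a voiceless consonant) → -o → *apo*.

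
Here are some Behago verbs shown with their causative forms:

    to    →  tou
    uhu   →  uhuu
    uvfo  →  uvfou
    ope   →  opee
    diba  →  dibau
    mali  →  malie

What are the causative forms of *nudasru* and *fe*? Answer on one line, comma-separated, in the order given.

nudasruu, fee

Looking at the last vowel of each stem: -e when the last vowel of the stem is a front vowel (*ope*, *mali*); -u when the last vowel of the stem is a back vowel (*to*, *uhu*, *uvfo*, *diba*).
The last vowel of *nudasru* is /u/, which is a back vowel, so the suffix is -u, giving *nudasruu*.
The last vowel of *fe* is /e/, which is a front vowel, so the suffix is -e, giving *fee*.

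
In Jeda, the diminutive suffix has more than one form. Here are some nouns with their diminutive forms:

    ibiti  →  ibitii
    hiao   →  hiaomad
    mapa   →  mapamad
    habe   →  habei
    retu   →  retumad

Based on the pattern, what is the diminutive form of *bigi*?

bigii

Looking at the last vowel of each stem: -i when the last vowel of the stem is a front vowel (*ibiti*, *habe*); -mad when the last vowel of the stem is a back vowel (*hiao*, *mapa*, *retu*).
Since the last vowel of *bigi* is /i/ (a front vowel), it takes -i, giving *bigii*.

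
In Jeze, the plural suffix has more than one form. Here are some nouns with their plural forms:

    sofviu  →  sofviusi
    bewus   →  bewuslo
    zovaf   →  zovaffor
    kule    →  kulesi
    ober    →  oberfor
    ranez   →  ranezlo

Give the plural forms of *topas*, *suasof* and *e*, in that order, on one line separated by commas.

topaslo, suasoffor, esi

The alternation tracks the final sound of the stem — -lo when the stem ends in a sibilant (*bewus*, *ranez*); -for when the stem ends in a non-sibilant consonant (*zovaf*, *ober*); -si when the stem ends in a vowel (*sofviu*, *kule*).
*topas*: final sound = /s/, a sibilant → -lo → *topaslo*.
The final sound of *suasof* is /f/, which is a non-sibilant consonant, so the suffix is -for, giving *suasoffor*.
*e* — final sound /e/ (a vowel) → -si → *esi*.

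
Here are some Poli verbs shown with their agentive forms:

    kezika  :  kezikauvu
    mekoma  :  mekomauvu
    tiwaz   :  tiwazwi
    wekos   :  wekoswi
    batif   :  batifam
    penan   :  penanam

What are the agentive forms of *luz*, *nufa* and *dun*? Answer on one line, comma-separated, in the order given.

luzwi, nufauvu, dunam

Looking at the final sound of each stem: -wi when the stem ends in a sibilant (*tiwaz*, *wekos*); -am when the stem ends in a non-sibilant consonant (*batif*, *penan*); -uvu when the stem ends in a vowel (*kezika*, *mekoma*).
Since the final sound of *luz* is /z/ (a sibilant), it takes -wi, giving *luzwi*.
The final sound of *nufa* is /a/, which is a vowel, so the suffix is -uvu, giving *nufauvu*.
*dun* — final sound /n/ (a non-sibilant consonant) → -am → *dunam*.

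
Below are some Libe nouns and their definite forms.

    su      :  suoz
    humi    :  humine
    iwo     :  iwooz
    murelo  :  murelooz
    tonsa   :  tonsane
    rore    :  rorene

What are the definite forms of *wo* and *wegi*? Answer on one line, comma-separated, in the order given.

The alternation tracks the last vowel of the stem — -oz when the last vowel of the stem is a rounded vowel (*su*, *iwo*, *murelo*); -ne when the last vowel of the stem is an unrounded vowel (*humi*, *tonsa*, *rore*).
The last vowel of *wo* is /o/, which is a rounded vowel, so the suffix is -oz, giving *wooz*.
*wegi* — last vowel /i/ (an unrounded vowel) → -ne → *wegine*.

wooz, wegine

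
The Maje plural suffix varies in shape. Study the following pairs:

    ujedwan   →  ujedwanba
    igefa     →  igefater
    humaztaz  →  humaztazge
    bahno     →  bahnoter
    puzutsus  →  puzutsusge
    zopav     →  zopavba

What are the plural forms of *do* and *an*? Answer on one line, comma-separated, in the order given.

The alternation tracks the final sound of the stem — -ge when the stem ends in a sibilant (*humaztaz*, *puzutsus*); -ba when the stem ends in a non-sibilant consonant (*ujedwan*, *zopav*); -ter when the stem ends in a vowel (*igefa*, *bahno*).
*do*: final sound = /o/, a vowel → -ter → *doter*.
Since the final sound of *an* is /n/ (a non-sibilant consonant), it takes -ba, giving *anba*.

doter, anba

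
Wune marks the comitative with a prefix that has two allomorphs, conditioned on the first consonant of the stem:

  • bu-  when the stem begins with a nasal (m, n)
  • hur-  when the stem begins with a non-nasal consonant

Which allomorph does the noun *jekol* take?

hur-

The first consonant of *jekol* is /j/, which is non-nasal, so the prefix is hur-.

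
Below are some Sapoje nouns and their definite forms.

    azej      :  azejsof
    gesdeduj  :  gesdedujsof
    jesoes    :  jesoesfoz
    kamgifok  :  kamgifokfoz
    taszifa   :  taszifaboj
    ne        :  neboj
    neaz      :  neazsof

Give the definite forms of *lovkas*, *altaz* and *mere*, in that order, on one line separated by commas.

The pattern is voicing of the final sound: -foz when the stem ends in a voiceless consonant (*jesoes*, *kamgifok*); -sof when the stem ends in a voiced consonant (*azej*, *gesdeduj*, *neaz*); -boj when the stem ends in a vowel (*taszifa*, *ne*).
*lovkas* — final sound /s/ (a voiceless consonant) → -foz → *lovkasfoz*.
The final sound of *altaz* is /z/, which is a voiced consonant, so the suffix is -sof, giving *altazsof*.
*mere*: final sound = /e/, a vowel → -boj → *mereboj*.

lovkasfoz, altazsof, mereboj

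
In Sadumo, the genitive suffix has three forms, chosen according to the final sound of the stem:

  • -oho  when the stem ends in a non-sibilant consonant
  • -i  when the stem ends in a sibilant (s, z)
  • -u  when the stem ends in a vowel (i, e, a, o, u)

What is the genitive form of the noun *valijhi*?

*valijhi* — final sound /i/ (a vowel) → -u → *valijhiu*.

valijhiu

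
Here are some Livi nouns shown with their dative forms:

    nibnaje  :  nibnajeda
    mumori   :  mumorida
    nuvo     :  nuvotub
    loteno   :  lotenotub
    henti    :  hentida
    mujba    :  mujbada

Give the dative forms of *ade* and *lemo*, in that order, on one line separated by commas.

adeda, lemotub

The alternation tracks the last vowel of the stem — -tub when the last vowel of the stem is a rounded vowel (*nuvo*, *loteno*); -da when the last vowel of the stem is an unrounded vowel (*nibnaje*, *mumori*, *henti*, *mujba*).
The last vowel of *ade* is /e/, which is an unrounded vowel, so the suffix is -da, giving *adeda*.
*lemo* — last vowel /o/ (a rounded vowel) → -tub → *lemotub*.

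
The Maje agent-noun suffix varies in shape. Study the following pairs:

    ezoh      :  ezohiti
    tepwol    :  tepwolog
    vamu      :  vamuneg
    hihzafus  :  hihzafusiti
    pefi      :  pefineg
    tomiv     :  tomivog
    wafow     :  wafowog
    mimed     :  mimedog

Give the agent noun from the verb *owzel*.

Looking at the final sound of each stem: -iti when the stem ends in a voiceless consonant (*ezoh*, *hihzafus*); -og when the stem ends in a voiced consonant (*tepwol*, *tomiv*, *wafow*, *mimed*); -neg when the stem ends in a vowel (*vamu*, *pefi*).
Since the final sound of *owzel* is /l/ (a voiced consonant), it takes -og, giving *owzelog*.

owzelog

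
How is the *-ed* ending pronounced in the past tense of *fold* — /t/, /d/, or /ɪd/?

The stem *fold* ends in /t/ or /d/.
The -ed suffix is realized as /ɪd/ after /t, d/; as /t/ after other voiceless consonants; and as /d/ after other voiced sounds.
So -ed on *fold* is pronounced /ɪd/.

/ɪd/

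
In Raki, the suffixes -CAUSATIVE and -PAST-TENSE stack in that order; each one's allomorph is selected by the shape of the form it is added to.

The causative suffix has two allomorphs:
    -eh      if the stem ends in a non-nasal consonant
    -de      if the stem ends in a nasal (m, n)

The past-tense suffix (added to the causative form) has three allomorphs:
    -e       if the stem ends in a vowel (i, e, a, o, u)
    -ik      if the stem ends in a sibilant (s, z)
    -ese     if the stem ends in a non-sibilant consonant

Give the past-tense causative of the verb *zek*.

*zek*: final consonant = /k/, non-nasal → -eh → *zekeh*.
The causative form *zekeh* — final sound /h/ (a non-sibilant consonant) → -ese → *zekehese*.

zekehese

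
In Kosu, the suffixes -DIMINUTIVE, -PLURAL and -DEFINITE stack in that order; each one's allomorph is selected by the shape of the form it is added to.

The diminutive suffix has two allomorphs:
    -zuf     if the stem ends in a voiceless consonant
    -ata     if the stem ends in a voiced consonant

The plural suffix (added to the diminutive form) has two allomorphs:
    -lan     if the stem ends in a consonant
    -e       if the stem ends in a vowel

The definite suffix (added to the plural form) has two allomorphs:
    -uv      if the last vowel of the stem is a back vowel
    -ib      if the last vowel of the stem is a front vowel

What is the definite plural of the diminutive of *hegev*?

*hegev* — final consonant /v/ (voiced) → -ata → *hegevata*.
The final sound of the diminutive form *hegevata* is /a/, which is a vowel, so the plural suffix is -e, giving *hegevatae*.
The plural form *hegevatae* — last vowel /e/ (a front vowel) → -ib → *hegevataeib*.

hegevataeib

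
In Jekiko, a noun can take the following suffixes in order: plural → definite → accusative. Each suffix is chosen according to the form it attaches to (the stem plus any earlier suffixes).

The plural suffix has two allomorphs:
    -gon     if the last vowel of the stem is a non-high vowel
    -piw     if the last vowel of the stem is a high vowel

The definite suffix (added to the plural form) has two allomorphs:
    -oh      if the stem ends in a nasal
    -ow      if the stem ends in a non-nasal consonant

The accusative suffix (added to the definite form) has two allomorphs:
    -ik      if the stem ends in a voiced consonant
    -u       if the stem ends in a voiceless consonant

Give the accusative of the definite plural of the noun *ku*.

Since the last vowel of *ku* is /u/ (a high vowel), it takes -piw, giving *kupiw*.
The plural form *kupiw*: final consonant = /w/, non-nasal → -ow → *kupiwow*.
The final consonant of the definite form *kupiwow* is /w/, which is voiced, so the accusative suffix is -ik, giving *kupiwowik*.

kupiwowik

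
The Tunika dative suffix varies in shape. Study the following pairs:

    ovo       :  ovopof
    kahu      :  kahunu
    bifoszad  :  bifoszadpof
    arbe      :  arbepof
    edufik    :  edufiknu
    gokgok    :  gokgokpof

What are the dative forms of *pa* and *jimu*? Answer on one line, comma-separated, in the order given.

The alternation tracks the last vowel of the stem — -nu when the last vowel of the stem is a high vowel (*kahu*, *edufik*); -pof when the last vowel of the stem is a non-high vowel (*ovo*, *bifoszad*, *arbe*, *gokgok*).
*pa*: last vowel = /a/, a non-high vowel → -pof → *papof*.
The last vowel of *jimu* is /u/, which is a high vowel, so the suffix is -nu, giving *jimunu*.

papof, jimunu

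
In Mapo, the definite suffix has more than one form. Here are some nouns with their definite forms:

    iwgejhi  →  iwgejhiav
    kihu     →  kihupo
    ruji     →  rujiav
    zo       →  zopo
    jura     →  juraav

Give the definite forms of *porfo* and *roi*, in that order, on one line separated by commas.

porfopo, roiav

The alternation tracks the last vowel of the stem — -po when the last vowel of the stem is a rounded vowel (*kihu*, *zo*); -av when the last vowel of the stem is an unrounded vowel (*iwgejhi*, *ruji*, *jura*).
*porfo*: last vowel = /o/, a rounded vowel → -po → *porfopo*.
The last vowel of *roi* is /i/, which is an unrounded vowel, so the suffix is -av, giving *roiav*.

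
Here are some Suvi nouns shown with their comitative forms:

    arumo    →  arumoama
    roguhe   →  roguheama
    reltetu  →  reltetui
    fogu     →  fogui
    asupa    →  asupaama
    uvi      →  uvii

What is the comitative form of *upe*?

Looking at the last vowel of each stem: -i when the last vowel of the stem is a high vowel (*reltetu*, *fogu*, *uvi*); -ama when the last vowel of the stem is a non-high vowel (*arumo*, *roguhe*, *asupa*).
*upe*: last vowel = /e/, a non-high vowel → -ama → *upeama*.

upeama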